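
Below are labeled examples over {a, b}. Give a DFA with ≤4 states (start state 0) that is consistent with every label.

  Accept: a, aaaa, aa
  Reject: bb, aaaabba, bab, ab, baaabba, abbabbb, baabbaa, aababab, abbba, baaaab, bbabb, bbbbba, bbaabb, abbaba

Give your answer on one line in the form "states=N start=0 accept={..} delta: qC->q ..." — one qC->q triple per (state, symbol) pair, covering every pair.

states=3 start=0 accept={0} delta: 0a->0 0b->1 1a->0 1b->2 2a->2 2b->2

State merging on the prefix tree: take the shortest (then alphabetical) example prefix whose next move is undefined and point that move at state 0, else 1, else 2, ...; a target is out if some Accept/Reject pair would then sit in one state with the same input left (inseparable). If every existing state is out, open a new one.
a: 0a undefined. 0a->0: ok.
b: 0b undefined. 0b->0: no, a/bb meet in 0. Open state 1: 0b->1.
ba: 1a undefined. 1a->0: ok.
bb: 1b undefined. 1b->0: no, a/bb meet in 0. 1b->1: no, a/aaaabba meet in 0. Open state 2: 1b->2.
bba: 2a undefined. 2a->0: no, a/aaaabba meet in 0. 2a->1: no, a/baabbaa meet in 0. 2a->2: ok.
bbb: 2b undefined. 2b->0: no, a/abbba meet in 0. 2b->1: no, a/abbba meet in 0. 2b->2: ok.
All examples now run through 3 states with every (state, symbol) defined. Accept strings end in {0}, Reject strings end in {1,2}; accept={0}.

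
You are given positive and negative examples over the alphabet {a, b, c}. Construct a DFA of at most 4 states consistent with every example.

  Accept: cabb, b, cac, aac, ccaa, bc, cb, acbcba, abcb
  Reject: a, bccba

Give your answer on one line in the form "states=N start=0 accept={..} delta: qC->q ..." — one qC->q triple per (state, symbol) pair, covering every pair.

states=3 start=0 accept={1,2} delta: 0a->0 0b->1 0c->1 1a->1 1b->2 1c->1 2a->0 2b->1 2c->0

Grow the machine one transition at a time. Run the examples from 0; the earliest place one falls off (shortest prefix, ties alphabetical) gets sent to the lowest-numbered state that keeps every Accept/Reject pair distinguishable — a pair clashes when both reach the same state with identical unread suffix — and to a fresh state only if none does.
a: 0a undefined. 0a->0: ok.
b: 0b undefined. 0b->0: no, b/a meet in 0. Open state 1: 0b->1.
c: 0c undefined. 0c->0: no, cac/a meet in 0. 0c->1: ok.
bc: 1c undefined. 1c->0: no, ccaa/a meet in 0. 1c->1: ok.
ca: 1a undefined. 1a->0: no, ccaa/a meet in 0. 1a->1: ok.
cb: 1b undefined. 1b->0: no, cb/a meet in 0. 1b->1: no, cabb/bccba meet in 1. Open state 2: 1b->2.
acbc: 2c undefined. 2c->0: ok.
cabb: 2b undefined. 2b->0: no, cabb/a meet in 0. 2b->1: ok.
bccba: 2a undefined. 2a->0: ok.
All examples now run through 3 states with every (state, symbol) defined. Accept strings end in {1,2}, Reject strings end in {0}; accept={1,2}.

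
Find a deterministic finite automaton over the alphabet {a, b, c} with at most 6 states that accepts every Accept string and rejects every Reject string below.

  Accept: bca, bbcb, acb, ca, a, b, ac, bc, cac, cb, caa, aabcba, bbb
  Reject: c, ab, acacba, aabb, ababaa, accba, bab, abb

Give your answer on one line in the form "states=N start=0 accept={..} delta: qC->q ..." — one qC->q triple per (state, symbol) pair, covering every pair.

Grow the machine one transition at a time. Run the examples from 0; the earliest place one falls off (shortest prefix, ties alphabetical) gets sent to the lowest-numbered state that keeps every Accept/Reject pair distinguishable — a pair clashes when both reach the same state with identical unread suffix — and to a fresh state only if none does.
a: 0a undefined. 0a->0: no, b/ab meet in 0 with "b" left. Open state 1: 0a->1.
b: 0b undefined. 0b->0: no, bc/c meet in 0 with "c" left. 0b->1: no, bbb/abb meet in 1 with "bb" left. Open state 2: 0b->2.
c: 0c undefined. 0c->0: ok.
aa: 1a undefined. 1a->0: no, caa/c meet in 0. 1a->1: ok.
ab: 1b undefined. 1b->0: no, ca/ababaa meet in 1. 1b->1: no, ca/ab meet in 1. 1b->2: no, b/ab meet in 2. Open state 3: 1b->3.
ac: 1c undefined. 1c->0: no, ac/c meet in 0. 1c->1: no, acb/ab meet in 3. 1c->2: ok.
ba: 2a undefined. 2a->0: no, b/bab meet in 2. 2a->1: ok.
bb: 2b undefined. 2b->0: no, acb/c meet in 0. 2b->1: no, bbcb/acacba meet in 1. 2b->2: no, ca/acacba meet in 1. 2b->3: no, acb/ab meet in 3. Open state 4: 2b->4.
bc: 2c undefined. 2c->0: no, bca/accba meet in 1. 2c->1: ok.
aba: 3a undefined. 3a->0: no, bca/ababaa meet in 1. 3a->1: no, bca/ababaa meet in 1. 3a->2: no, b/accba meet in 2. 3a->3: ok.
abb: 3b undefined. 3b->0: no, bca/ababaa meet in 1. 3b->1: no, bca/aabb meet in 1. 3b->2: no, bca/ababaa meet in 1. 3b->3: ok.
bbb: 4b undefined. 4b->0: no, bbb/c meet in 0. 4b->1: ok.
bbc: 4c undefined. 4c->0: ok.
aabc: 3c undefined. 3c->0: ok.
acacba: 4a undefined. 4a->0: ok.
All examples now run through 5 states with every (state, symbol) defined. Accept strings end in {1,2,4}, Reject strings end in {0,3}; accept={1,2,4}.

states=5 start=0 accept={1,2,4} delta: 0a->1 0b->2 0c->0 1a->1 1b->3 1c->2 2a->1 2b->4 2c->1 3a->3 3b->3 3c->0 4a->0 4b->1 4c->0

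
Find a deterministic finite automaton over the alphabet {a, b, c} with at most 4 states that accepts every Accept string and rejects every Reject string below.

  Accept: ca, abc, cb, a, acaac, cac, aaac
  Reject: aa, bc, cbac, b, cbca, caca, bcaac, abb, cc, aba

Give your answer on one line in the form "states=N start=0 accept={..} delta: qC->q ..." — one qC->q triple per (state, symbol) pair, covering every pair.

states=4 start=0 accept={1} delta: 0a->1 0b->0 0c->2 1a->0 1b->3 1c->1 2a->1 2b->1 2c->0 3a->0 3b->0 3c->1

State merging on the prefix tree: take the shortest (then alphabetical) example prefix whose next move is undefined and point that move at state 0, else 1, else 2, ...; a target is out if some Accept/Reject pair would then sit in one state with the same input left (inseparable). If every existing state is out, open a new one.
a: 0a undefined. 0a->0: no, abc/bc meet in 0 with "bc" left. Open state 1: 0a->1.
b: 0b undefined. 0b->0: ok.
c: 0c undefined. 0c->0: no, ca/cbca meet in 1. 0c->1: no, ca/aa meet in 1 with "a" left. Open state 2: 0c->2.
aa: 1a undefined. 1a->0: ok.
ab: 1b undefined. 1b->0: no, abc/bc meet in 2. 1b->1: no, a/abb meet in 1. 1b->2: no, ca/aba meet in 2 with "a" left. Open state 3: 1b->3.
ac: 1c undefined. 1c->0: no, acaac/bc meet in 2. 1c->1: ok.
ca: 2a undefined. 2a->0: no, ca/aa meet in 0. 2a->1: ok.
cb: 2b undefined. 2b->0: no, ca/cbac meet in 1. 2b->1: ok.
cc: 2c undefined. 2c->0: ok.
aba: 3a undefined. 3a->0: ok.
abb: 3b undefined. 3b->0: ok.
abc: 3c undefined. 3c->0: no, abc/aa meet in 0. 3c->1: ok.
All examples now run through 4 states with every (state, symbol) defined. Accept strings end in {1}, Reject strings end in {0,2}; accept={1}.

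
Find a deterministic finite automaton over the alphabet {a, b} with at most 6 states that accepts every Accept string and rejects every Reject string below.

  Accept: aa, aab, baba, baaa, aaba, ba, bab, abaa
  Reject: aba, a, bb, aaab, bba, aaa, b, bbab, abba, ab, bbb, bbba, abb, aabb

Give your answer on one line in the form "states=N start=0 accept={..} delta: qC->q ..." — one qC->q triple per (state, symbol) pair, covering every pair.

states=5 start=0 accept={2,4} delta: 0a->1 0b->1 1a->2 1b->3 2a->1 2b->4 3a->1 3b->0 4a->2 4b->0

State merging on the prefix tree: take the shortest (then alphabetical) example prefix whose next move is undefined and point that move at state 0, else 1, else 2, ...; a target is out if some Accept/Reject pair would then sit in one state with the same input left (inseparable). If every existing state is out, open a new one.
a: 0a undefined. 0a->0: no, aa/a meet in 0. Open state 1: 0a->1.
b: 0b undefined. 0b->0: no, baba/aba meet in 1 with "ba" left. 0b->1: ok.
aa: 1a undefined. 1a->0: no, aab/a meet in 1. 1a->1: no, aa/a meet in 1. Open state 2: 1a->2.
ab: 1b undefined. 1b->0: no, aa/abba meet in 2. 1b->1: no, aa/aba meet in 2. 1b->2: no, aa/bb meet in 2. Open state 3: 1b->3.
aaa: 2a undefined. 2a->0: no, baaa/a meet in 1. 2a->1: ok.
aab: 2b undefined. 2b->0: no, baba/a meet in 1. 2b->1: no, aab/a meet in 1. 2b->2: no, aa/aabb meet in 2. 2b->3: no, aab/bb meet in 3. Open state 4: 2b->4.
aba: 3a undefined. 3a->0: no, abaa/a meet in 1. 3a->1: ok.
abb: 3b undefined. 3b->0: ok.
aaba: 4a undefined. 4a->0: no, baba/bbb meet in 0. 4a->1: no, baba/aba meet in 1. 4a->2: ok.
aabb: 4b undefined. 4b->0: ok.
All examples now run through 5 states with every (state, symbol) defined. Accept strings end in {2,4}, Reject strings end in {0,1,3}; accept={2,4}.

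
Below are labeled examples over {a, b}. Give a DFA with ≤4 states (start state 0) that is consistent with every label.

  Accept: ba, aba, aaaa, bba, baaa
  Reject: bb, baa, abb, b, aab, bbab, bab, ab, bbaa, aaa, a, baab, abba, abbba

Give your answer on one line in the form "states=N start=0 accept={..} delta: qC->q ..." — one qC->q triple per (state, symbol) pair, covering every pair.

states=4 start=0 accept={0} delta: 0a->1 0b->1 1a->0 1b->2 2a->0 2b->3 3a->1 3b->0

Grow the machine one transition at a time. Run the examples from 0; the earliest place one falls off (shortest prefix, ties alphabetical) gets sent to the lowest-numbered state that keeps every Accept/Reject pair distinguishable — a pair clashes when both reach the same state with identical unread suffix — and to a fresh state only if none does.
a: 0a undefined. 0a->0: no, aaaa/aaa meet in 0. Open state 1: 0a->1.
b: 0b undefined. 0b->0: no, ba/a meet in 1. 0b->1: ok.
aa: 1a undefined. 1a->0: ok.
ab: 1b undefined. 1b->0: no, ba/bb meet in 0. 1b->1: no, ba/abba meet in 0. Open state 2: 1b->2.
aba: 2a undefined. 2a->0: ok.
abb: 2b undefined. 2b->0: no, ba/abb meet in 0. 2b->1: no, ba/abba meet in 0. 2b->2: no, ba/abba meet in 0. Open state 3: 2b->3.
abba: 3a undefined. 3a->0: no, ba/abba meet in 0. 3a->1: ok.
abbb: 3b undefined. 3b->0: ok.
All examples now run through 4 states with every (state, symbol) defined. Accept strings end in {0}, Reject strings end in {1,2,3}; accept={0}.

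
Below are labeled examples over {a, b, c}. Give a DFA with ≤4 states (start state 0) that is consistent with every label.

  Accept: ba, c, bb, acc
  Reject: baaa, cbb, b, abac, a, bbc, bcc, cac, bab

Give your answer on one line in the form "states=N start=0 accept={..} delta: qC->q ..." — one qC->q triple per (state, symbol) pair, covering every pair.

states=4 start=0 accept={2,3} delta: 0a->0 0b->1 0c->2 1a->3 1b->3 1c->1 2a->1 2b->0 2c->2 3a->0 3b->0 3c->0

State merging on the prefix tree: take the shortest (then alphabetical) example prefix whose next move is undefined and point that move at state 0, else 1, else 2, ...; a target is out if some Accept/Reject pair would then sit in one state with the same input left (inseparable). If every existing state is out, open a new one.
a: 0a undefined. 0a->0: ok.
b: 0b undefined. 0b->0: no, ba/baaa meet in 0. Open state 1: 0b->1.
c: 0c undefined. 0c->0: no, c/a meet in 0. 0c->1: no, c/b meet in 1. Open state 2: 0c->2.
ba: 1a undefined. 1a->0: no, ba/baaa meet in 0. 1a->1: no, ba/baaa meet in 1. 1a->2: no, acc/abac meet in 2 with "c" left. Open state 3: 1a->3.
bb: 1b undefined. 1b->0: no, c/bbc meet in 2. 1b->1: no, bb/b meet in 1. 1b->2: no, acc/bbc meet in 2 with "c" left. 1b->3: ok.
bc: 1c undefined. 1c->0: no, c/bcc meet in 2. 1c->1: ok.
ca: 2a undefined. 2a->0: no, c/cac meet in 2. 2a->1: ok.
cb: 2b undefined. 2b->0: ok.
acc: 2c undefined. 2c->0: no, acc/a meet in 0. 2c->1: no, acc/cbb meet in 1. 2c->2: ok.
baa: 3a undefined. 3a->0: ok.
bab: 3b undefined. 3b->0: ok.
bbc: 3c undefined. 3c->0: ok.
All examples now run through 4 states with every (state, symbol) defined. Accept strings end in {2,3}, Reject strings end in {0,1}; accept={2,3}.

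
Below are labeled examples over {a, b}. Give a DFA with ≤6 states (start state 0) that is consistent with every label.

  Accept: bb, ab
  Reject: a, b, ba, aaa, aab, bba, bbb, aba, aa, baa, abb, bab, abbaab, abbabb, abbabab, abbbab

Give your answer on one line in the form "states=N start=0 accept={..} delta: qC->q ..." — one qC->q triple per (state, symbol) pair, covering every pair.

states=3 start=0 accept={2} delta: 0a->1 0b->1 1a->0 1b->2 2a->0 2b->0

Grow the machine one transition at a time. Run the examples from 0; the earliest place one falls off (shortest prefix, ties alphabetical) gets sent to the lowest-numbered state that keeps every Accept/Reject pair distinguishable — a pair clashes when both reach the same state with identical unread suffix — and to a fresh state only if none does.
a: 0a undefined. 0a->0: no, bb/abb meet in 0 with "bb" left. Open state 1: 0a->1.
b: 0b undefined. 0b->0: no, bb/b meet in 0. 0b->1: ok.
aa: 1a undefined. 1a->0: ok.
ab: 1b undefined. 1b->0: no, bb/ba meet in 0. 1b->1: no, bb/a meet in 1. Open state 2: 1b->2.
aba: 2a undefined. 2a->0: ok.
abb: 2b undefined. 2b->0: ok.
All examples now run through 3 states with every (state, symbol) defined. Accept strings end in {2}, Reject strings end in {0,1}; accept={2}.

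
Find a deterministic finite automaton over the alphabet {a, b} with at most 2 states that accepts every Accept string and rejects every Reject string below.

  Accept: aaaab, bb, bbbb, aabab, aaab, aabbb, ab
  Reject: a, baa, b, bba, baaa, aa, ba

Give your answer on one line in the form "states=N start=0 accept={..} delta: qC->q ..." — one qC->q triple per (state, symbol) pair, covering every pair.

states=2 start=0 accept={0} delta: 0a->1 0b->1 1a->1 1b->0

State merging on the prefix tree: take the shortest (then alphabetical) example prefix whose next move is undefined and point that move at state 0, else 1, else 2, ...; a target is out if some Accept/Reject pair would then sit in one state with the same input left (inseparable). If every existing state is out, open a new one.
a: 0a undefined. 0a->0: no, aaaab/b meet in 0 with "b" left. Open state 1: 0a->1.
b: 0b undefined. 0b->0: no, bb/b meet in 0. 0b->1: ok.
aa: 1a undefined. 1a->0: no, aaaab/a meet in 1. 1a->1: ok.
ab: 1b undefined. 1b->0: ok.
All examples now run through 2 states with every (state, symbol) defined. Accept strings end in {0}, Reject strings end in {1}; accept={0}.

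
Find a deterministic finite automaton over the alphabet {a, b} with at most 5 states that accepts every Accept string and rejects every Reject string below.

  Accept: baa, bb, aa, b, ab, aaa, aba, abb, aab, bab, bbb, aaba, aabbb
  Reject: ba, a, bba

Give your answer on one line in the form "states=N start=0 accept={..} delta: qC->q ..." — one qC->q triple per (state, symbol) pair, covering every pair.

State merging on the prefix tree: take the shortest (then alphabetical) example prefix whose next move is undefined and point that move at state 0, else 1, else 2, ...; a target is out if some Accept/Reject pair would then sit in one state with the same input left (inseparable). If every existing state is out, open a new one.
a: 0a undefined. 0a->0: no, aa/a meet in 0. Open state 1: 0a->1.
b: 0b undefined. 0b->0: ok.
aa: 1a undefined. 1a->0: no, aaa/ba meet in 1. 1a->1: no, baa/ba meet in 1. Open state 2: 1a->2.
ab: 1b undefined. 1b->0: no, aba/ba meet in 1. 1b->1: no, ab/ba meet in 1. 1b->2: ok.
aaa: 2a undefined. 2a->0: ok.
aab: 2b undefined. 2b->0: no, aaba/ba meet in 1. 2b->1: no, abb/ba meet in 1. 2b->2: ok.
All examples now run through 3 states with every (state, symbol) defined. Accept strings end in {0,2}, Reject strings end in {1}; accept={0,2}.

states=3 start=0 accept={0,2} delta: 0a->1 0b->0 1a->2 1b->2 2a->0 2b->2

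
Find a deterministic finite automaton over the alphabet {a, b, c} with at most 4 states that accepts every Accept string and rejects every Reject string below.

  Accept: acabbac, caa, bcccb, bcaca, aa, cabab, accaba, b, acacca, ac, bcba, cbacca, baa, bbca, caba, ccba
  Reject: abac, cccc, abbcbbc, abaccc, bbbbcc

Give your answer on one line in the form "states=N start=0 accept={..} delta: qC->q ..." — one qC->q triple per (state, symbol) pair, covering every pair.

states=3 start=0 accept={0,1} delta: 0a->0 0b->1 0c->1 1a->1 1b->2 1c->2 2a->0 2b->0 2c->2

Fold the examples into a partial DFA from state 0: repeatedly fix the first undefined (state, symbol) met by the shortest-then-alphabetical prefix, trying targets in increasing order and rejecting any under which an Accept and a Reject string meet in one state with the same remainder; add a state when all current targets are rejected. Accepting states are where Accept strings end.
a: 0a undefined. 0a->0: ok.
b: 0b undefined. 0b->0: no, ac/abac meet in 0 with "c" left. Open state 1: 0b->1.
c: 0c undefined. 0c->0: no, caa/cccc meet in 0. 0c->1: ok.
ba: 1a undefined. 1a->0: no, cabab/abac meet in 1. 1a->1: ok.
bb: 1b undefined. 1b->0: no, acabbac/abac meet in 1 with "c" left. 1b->1: no, acabbac/abac meet in 1 with "c" left. Open state 2: 1b->2.
bc: 1c undefined. 1c->0: no, aa/abac meet in 0. 1c->1: no, caa/abac meet in 1. 1c->2: ok.
bbb: 2b undefined. 2b->0: ok.
bbc: 2c undefined. 2c->0: no, acabbac/cccc meet in 1. 2c->1: no, acabbac/abbcbbc meet in 1. 2c->2: ok.
bca: 2a undefined. 2a->0: ok.
All examples now run through 3 states with every (state, symbol) defined. Accept strings end in {0,1}, Reject strings end in {2}; accept={0,1}.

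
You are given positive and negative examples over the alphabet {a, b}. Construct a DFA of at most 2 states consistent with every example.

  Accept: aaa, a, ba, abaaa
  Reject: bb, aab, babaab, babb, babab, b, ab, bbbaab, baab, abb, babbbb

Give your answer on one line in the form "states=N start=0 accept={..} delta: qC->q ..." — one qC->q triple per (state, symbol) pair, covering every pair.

Grow the machine one transition at a time. Run the examples from 0; the earliest place one falls off (shortest prefix, ties alphabetical) gets sent to the lowest-numbered state that keeps every Accept/Reject pair distinguishable — a pair clashes when both reach the same state with identical unread suffix — and to a fresh state only if none does.
a: 0a undefined. 0a->0: ok.
b: 0b undefined. 0b->0: no, aaa/bb meet in 0. Open state 1: 0b->1.
ba: 1a undefined. 1a->0: ok.
bb: 1b undefined. 1b->0: no, aaa/bb meet in 0. 1b->1: ok.
All examples now run through 2 states with every (state, symbol) defined. Accept strings end in {0}, Reject strings end in {1}; accept={0}.

states=2 start=0 accept={0} delta: 0a->0 0b->1 1a->0 1b->1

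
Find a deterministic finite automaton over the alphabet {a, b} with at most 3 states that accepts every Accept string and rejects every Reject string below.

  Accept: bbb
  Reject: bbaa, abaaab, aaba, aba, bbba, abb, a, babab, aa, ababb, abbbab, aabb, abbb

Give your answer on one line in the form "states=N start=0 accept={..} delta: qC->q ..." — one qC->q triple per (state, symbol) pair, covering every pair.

State merging on the prefix tree: take the shortest (then alphabetical) example prefix whose next move is undefined and point that move at state 0, else 1, else 2, ...; a target is out if some Accept/Reject pair would then sit in one state with the same input left (inseparable). If every existing state is out, open a new one.
a: 0a undefined. 0a->0: no, bbb/abbb meet in 0 with "bbb" left. Open state 1: 0a->1.
b: 0b undefined. 0b->0: ok.
aa: 1a undefined. 1a->0: no, bbb/bbaa meet in 0. 1a->1: ok.
ab: 1b undefined. 1b->0: no, bbb/abaaab meet in 0. 1b->1: ok.
All examples now run through 2 states with every (state, symbol) defined. Accept strings end in {0}, Reject strings end in {1}; accept={0}.

states=2 start=0 accept={0} delta: 0a->1 0b->0 1a->1 1b->1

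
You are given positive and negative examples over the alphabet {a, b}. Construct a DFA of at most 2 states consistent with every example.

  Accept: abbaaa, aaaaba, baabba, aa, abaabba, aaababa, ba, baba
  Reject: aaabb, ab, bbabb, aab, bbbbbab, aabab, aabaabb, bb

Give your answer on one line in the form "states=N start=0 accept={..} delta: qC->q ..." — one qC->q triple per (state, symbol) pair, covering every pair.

states=2 start=0 accept={0} delta: 0a->0 0b->1 1a->0 1b->1

Grow the machine one transition at a time. Run the examples from 0; the earliest place one falls off (shortest prefix, ties alphabetical) gets sent to the lowest-numbered state that keeps every Accept/Reject pair distinguishable — a pair clashes when both reach the same state with identical unread suffix — and to a fresh state only if none does.
a: 0a undefined. 0a->0: ok.
b: 0b undefined. 0b->0: no, abbaaa/aaabb meet in 0. Open state 1: 0b->1.
ba: 1a undefined. 1a->0: ok.
bb: 1b undefined. 1b->0: no, abbaaa/aaabb meet in 0. 1b->1: ok.
All examples now run through 2 states with every (state, symbol) defined. Accept strings end in {0}, Reject strings end in {1}; accept={0}.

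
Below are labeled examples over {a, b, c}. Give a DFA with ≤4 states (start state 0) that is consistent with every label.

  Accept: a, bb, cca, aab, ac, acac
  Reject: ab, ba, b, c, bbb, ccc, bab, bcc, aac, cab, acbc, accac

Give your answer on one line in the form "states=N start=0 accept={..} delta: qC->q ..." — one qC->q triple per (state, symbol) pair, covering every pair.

Fold the examples into a partial DFA from state 0: repeatedly fix the first undefined (state, symbol) met by the shortest-then-alphabetical prefix, trying targets in increasing order and rejecting any under which an Accept and a Reject string meet in one state with the same remainder; add a state when all current targets are rejected. Accepting states are where Accept strings end.
a: 0a undefined. 0a->0: no, aab/ab meet in 0 with "b" left. Open state 1: 0a->1.
b: 0b undefined. 0b->0: no, a/ba meet in 1. 0b->1: no, a/b meet in 1. Open state 2: 0b->2.
c: 0c undefined. 0c->0: ok.
aa: 1a undefined. 1a->0: no, aab/b meet in 2. 1a->1: no, aab/ab meet in 1 with "b" left. 1a->2: ok.
ab: 1b undefined. 1b->0: ok.
ac: 1c undefined. 1c->0: no, ac/ab meet in 0. 1c->1: no, acac/aac meet in 2 with "c" left. 1c->2: no, ac/b meet in 2. Open state 3: 1c->3.
ba: 2a undefined. 2a->0: ok.
bb: 2b undefined. 2b->0: no, bb/ab meet in 0. 2b->1: ok.
bc: 2c undefined. 2c->0: ok.
aca: 3a undefined. 3a->0: no, acac/ab meet in 0. 3a->1: ok.
acb: 3b undefined. 3b->0: ok.
acc: 3c undefined. 3c->0: no, ac/accac meet in 3. 3c->1: ok.
All examples now run through 4 states with every (state, symbol) defined. Accept strings end in {1,3}, Reject strings end in {0,2}; accept={1,3}.

states=4 start=0 accept={1,3} delta: 0a->1 0b->2 0c->0 1a->2 1b->0 1c->3 2a->0 2b->1 2c->0 3a->1 3b->0 3c->1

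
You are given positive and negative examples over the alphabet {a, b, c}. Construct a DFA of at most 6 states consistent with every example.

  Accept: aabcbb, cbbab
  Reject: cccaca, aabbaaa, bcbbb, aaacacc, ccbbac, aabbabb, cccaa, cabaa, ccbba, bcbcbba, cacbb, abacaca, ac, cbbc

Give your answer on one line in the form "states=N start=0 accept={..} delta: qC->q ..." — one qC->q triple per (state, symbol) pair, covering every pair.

states=4 start=0 accept={2,3} delta: 0a->0 0b->0 0c->1 1a->1 1b->2 1c->0 2a->0 2b->3 2c->0 3a->1 3b->0 3c->0

Grow the machine one transition at a time. Run the examples from 0; the earliest place one falls off (shortest prefix, ties alphabetical) gets sent to the lowest-numbered state that keeps every Accept/Reject pair distinguishable — a pair clashes when both reach the same state with identical unread suffix — and to a fresh state only if none does.
a: 0a undefined. 0a->0: ok.
b: 0b undefined. 0b->0: ok.
c: 0c undefined. 0c->0: no, aabcbb/cccaca meet in 0. Open state 1: 0c->1.
ca: 1a undefined. 1a->0: no, aabcbb/cacbb meet in 1 with "bb" left. 1a->1: ok.
cb: 1b undefined. 1b->0: no, aabcbb/aabbaaa meet in 0. 1b->1: no, aabcbb/bcbbb meet in 1. Open state 2: 1b->2.
cc: 1c undefined. 1c->0: ok.
cbb: 2b undefined. 2b->0: no, aabcbb/cccaca meet in 0. 2b->1: no, aabcbb/aaacacc meet in 1. 2b->2: no, aabcbb/bcbbb meet in 2. Open state 3: 2b->3.
bcbc: 2c undefined. 2c->0: ok.
caba: 2a undefined. 2a->0: ok.
cbba: 3a undefined. 3a->0: no, cbbab/cccaca meet in 0. 3a->1: ok.
cbbc: 3c undefined. 3c->0: ok.
bcbbb: 3b undefined. 3b->0: ok.
All examples now run through 4 states with every (state, symbol) defined. Accept strings end in {2,3}, Reject strings end in {0,1}; accept={2,3}.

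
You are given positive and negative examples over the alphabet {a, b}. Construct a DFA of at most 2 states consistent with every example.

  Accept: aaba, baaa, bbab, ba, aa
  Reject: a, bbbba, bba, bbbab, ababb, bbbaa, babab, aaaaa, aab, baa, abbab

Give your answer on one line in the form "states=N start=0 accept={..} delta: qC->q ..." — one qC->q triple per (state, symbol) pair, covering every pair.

states=2 start=0 accept={0} delta: 0a->1 0b->1 1a->0 1b->0

State merging on the prefix tree: take the shortest (then alphabetical) example prefix whose next move is undefined and point that move at state 0, else 1, else 2, ...; a target is out if some Accept/Reject pair would then sit in one state with the same input left (inseparable). If every existing state is out, open a new one.
a: 0a undefined. 0a->0: no, bbab/abbab meet in 0 with "bbab" left. Open state 1: 0a->1.
b: 0b undefined. 0b->0: no, bbab/bbbab meet in 1 with "b" left. 0b->1: ok.
aa: 1a undefined. 1a->0: ok.
ab: 1b undefined. 1b->0: ok.
All examples now run through 2 states with every (state, symbol) defined. Accept strings end in {0}, Reject strings end in {1}; accept={0}.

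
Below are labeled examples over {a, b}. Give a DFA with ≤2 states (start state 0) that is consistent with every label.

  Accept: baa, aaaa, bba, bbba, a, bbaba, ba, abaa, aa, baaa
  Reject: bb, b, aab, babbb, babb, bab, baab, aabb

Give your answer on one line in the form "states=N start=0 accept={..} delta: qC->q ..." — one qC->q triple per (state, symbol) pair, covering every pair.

states=2 start=0 accept={0} delta: 0a->0 0b->1 1a->0 1b->1

Grow the machine one transition at a time. Run the examples from 0; the earliest place one falls off (shortest prefix, ties alphabetical) gets sent to the lowest-numbered state that keeps every Accept/Reject pair distinguishable — a pair clashes when both reach the same state with identical unread suffix — and to a fresh state only if none does.
a: 0a undefined. 0a->0: ok.
b: 0b undefined. 0b->0: no, baa/bb meet in 0. Open state 1: 0b->1.
ba: 1a undefined. 1a->0: ok.
bb: 1b undefined. 1b->0: no, baa/bb meet in 0. 1b->1: ok.
All examples now run through 2 states with every (state, symbol) defined. Accept strings end in {0}, Reject strings end in {1}; accept={0}.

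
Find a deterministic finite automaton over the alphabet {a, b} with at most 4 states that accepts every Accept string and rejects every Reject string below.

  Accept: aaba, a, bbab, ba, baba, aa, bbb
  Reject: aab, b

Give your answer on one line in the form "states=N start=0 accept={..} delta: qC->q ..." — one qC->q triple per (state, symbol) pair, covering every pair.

State merging on the prefix tree: take the shortest (then alphabetical) example prefix whose next move is undefined and point that move at state 0, else 1, else 2, ...; a target is out if some Accept/Reject pair would then sit in one state with the same input left (inseparable). If every existing state is out, open a new one.
a: 0a undefined. 0a->0: ok.
b: 0b undefined. 0b->0: no, aaba/aab meet in 0. Open state 1: 0b->1.
ba: 1a undefined. 1a->0: ok.
bb: 1b undefined. 1b->0: no, bbab/aab meet in 1. 1b->1: no, bbab/aab meet in 1. Open state 2: 1b->2.
bba: 2a undefined. 2a->0: no, bbab/aab meet in 1. 2a->1: ok.
bbb: 2b undefined. 2b->0: ok.
All examples now run through 3 states with every (state, symbol) defined. Accept strings end in {0,2}, Reject strings end in {1}; accept={0,2}.

states=3 start=0 accept={0,2} delta: 0a->0 0b->1 1a->0 1b->2 2a->1 2b->0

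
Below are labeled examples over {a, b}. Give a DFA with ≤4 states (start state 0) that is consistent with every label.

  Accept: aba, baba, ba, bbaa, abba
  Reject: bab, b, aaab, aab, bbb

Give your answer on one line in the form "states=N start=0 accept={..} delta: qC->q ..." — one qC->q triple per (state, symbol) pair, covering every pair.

State merging on the prefix tree: take the shortest (then alphabetical) example prefix whose next move is undefined and point that move at state 0, else 1, else 2, ...; a target is out if some Accept/Reject pair would then sit in one state with the same input left (inseparable). If every existing state is out, open a new one.
a: 0a undefined. 0a->0: ok.
b: 0b undefined. 0b->0: no, aba/bab meet in 0. Open state 1: 0b->1.
ba: 1a undefined. 1a->0: ok.
bb: 1b undefined. 1b->0: ok.
All examples now run through 2 states with every (state, symbol) defined. Accept strings end in {0}, Reject strings end in {1}; accept={0}.

states=2 start=0 accept={0} delta: 0a->0 0b->1 1a->0 1b->0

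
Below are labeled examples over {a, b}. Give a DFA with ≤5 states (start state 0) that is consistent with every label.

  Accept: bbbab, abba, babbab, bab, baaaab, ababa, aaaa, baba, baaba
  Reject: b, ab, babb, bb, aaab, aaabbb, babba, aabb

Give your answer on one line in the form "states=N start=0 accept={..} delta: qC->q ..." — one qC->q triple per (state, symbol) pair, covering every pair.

Fold the examples into a partial DFA from state 0: repeatedly fix the first undefined (state, symbol) met by the shortest-then-alphabetical prefix, trying targets in increasing order and rejecting any under which an Accept and a Reject string meet in one state with the same remainder; add a state when all current targets are rejected. Accepting states are where Accept strings end.
a: 0a undefined. 0a->0: ok.
b: 0b undefined. 0b->0: no, bbbab/b meet in 0. Open state 1: 0b->1.
ba: 1a undefined. 1a->0: no, abba/babba meet in 1 with "ba" left. 1a->1: no, bab/bb meet in 1 with "b" left. Open state 2: 1a->2.
bb: 1b undefined. 1b->0: no, abba/bb meet in 0. 1b->1: ok.
baa: 2a undefined. 2a->0: no, baaaab/b meet in 1. 2a->1: no, baaaab/b meet in 1. 2a->2: ok.
bab: 2b undefined. 2b->0: no, abba/babba meet in 2. 2b->1: no, bbbab/b meet in 1. 2b->2: no, bbbab/babb meet in 2. Open state 3: 2b->3.
baba: 3a undefined. 3a->0: ok.
babb: 3b undefined. 3b->0: no, babbab/b meet in 1. 3b->1: no, abba/babba meet in 2. 3b->2: no, abba/babb meet in 2. 3b->3: no, bbbab/babb meet in 3. Open state 4: 3b->4.
babba: 4a undefined. 4a->0: no, babbab/b meet in 1. 4a->1: no, babbab/b meet in 1. 4a->2: no, abba/babba meet in 2. 4a->3: no, bbbab/babba meet in 3. 4a->4: ok.
babbab: 4b undefined. 4b->0: ok.
All examples now run through 5 states with every (state, symbol) defined. Accept strings end in {0,2,3}, Reject strings end in {1,4}; accept={0,2,3}.

states=5 start=0 accept={0,2,3} delta: 0a->0 0b->1 1a->2 1b->1 2a->2 2b->3 3a->0 3b->4 4a->4 4b->0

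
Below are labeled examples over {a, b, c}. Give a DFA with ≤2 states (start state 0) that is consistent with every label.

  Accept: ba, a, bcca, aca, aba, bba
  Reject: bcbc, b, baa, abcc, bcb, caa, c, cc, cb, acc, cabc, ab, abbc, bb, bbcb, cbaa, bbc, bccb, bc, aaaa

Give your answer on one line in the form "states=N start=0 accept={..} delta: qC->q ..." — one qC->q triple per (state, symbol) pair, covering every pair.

Fold the examples into a partial DFA from state 0: repeatedly fix the first undefined (state, symbol) met by the shortest-then-alphabetical prefix, trying targets in increasing order and rejecting any under which an Accept and a Reject string meet in one state with the same remainder; add a state when all current targets are rejected. Accepting states are where Accept strings end.
a: 0a undefined. 0a->0: no, a/aaaa meet in 0. Open state 1: 0a->1.
b: 0b undefined. 0b->0: ok.
c: 0c undefined. 0c->0: ok.
aa: 1a undefined. 1a->0: ok.
ab: 1b undefined. 1b->0: ok.
ac: 1c undefined. 1c->0: ok.
All examples now run through 2 states with every (state, symbol) defined. Accept strings end in {1}, Reject strings end in {0}; accept={1}.

states=2 start=0 accept={1} delta: 0a->1 0b->0 0c->0 1a->0 1b->0 1c->0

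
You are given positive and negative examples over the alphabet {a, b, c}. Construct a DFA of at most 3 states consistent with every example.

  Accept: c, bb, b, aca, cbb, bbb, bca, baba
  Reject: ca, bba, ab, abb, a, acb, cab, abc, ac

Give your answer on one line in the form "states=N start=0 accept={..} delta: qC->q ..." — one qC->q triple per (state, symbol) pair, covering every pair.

states=3 start=0 accept={0,2} delta: 0a->1 0b->2 0c->0 1a->0 1b->1 1c->1 2a->0 2b->0 2c->1

Grow the machine one transition at a time. Run the examples from 0; the earliest place one falls off (shortest prefix, ties alphabetical) gets sent to the lowest-numbered state that keeps every Accept/Reject pair distinguishable — a pair clashes when both reach the same state with identical unread suffix — and to a fresh state only if none does.
a: 0a undefined. 0a->0: no, c/ac meet in 0 with "c" left. Open state 1: 0a->1.
b: 0b undefined. 0b->0: no, bca/ca meet in 0 with "ca" left. 0b->1: no, bb/ab meet in 1 with "b" left. Open state 2: 0b->2.
c: 0c undefined. 0c->0: ok.
ab: 1b undefined. 1b->0: no, c/ab meet in 0. 1b->1: ok.
ac: 1c undefined. 1c->0: no, c/abc meet in 0. 1c->1: ok.
ba: 2a undefined. 2a->0: ok.
bb: 2b undefined. 2b->0: ok.
bc: 2c undefined. 2c->0: no, bca/ca meet in 1. 2c->1: ok.
aca: 1a undefined. 1a->0: ok.
All examples now run through 3 states with every (state, symbol) defined. Accept strings end in {0,2}, Reject strings end in {1}; accept={0,2}.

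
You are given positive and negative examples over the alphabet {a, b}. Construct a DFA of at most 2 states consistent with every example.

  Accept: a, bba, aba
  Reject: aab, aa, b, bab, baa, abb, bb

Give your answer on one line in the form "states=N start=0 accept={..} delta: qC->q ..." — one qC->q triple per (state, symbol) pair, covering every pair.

states=2 start=0 accept={1} delta: 0a->1 0b->0 1a->0 1b->0

Grow the machine one transition at a time. Run the examples from 0; the earliest place one falls off (shortest prefix, ties alphabetical) gets sent to the lowest-numbered state that keeps every Accept/Reject pair distinguishable — a pair clashes when both reach the same state with identical unread suffix — and to a fresh state only if none does.
a: 0a undefined. 0a->0: no, a/aa meet in 0. Open state 1: 0a->1.
b: 0b undefined. 0b->0: ok.
aa: 1a undefined. 1a->0: ok.
ab: 1b undefined. 1b->0: ok.
All examples now run through 2 states with every (state, symbol) defined. Accept strings end in {1}, Reject strings end in {0}; accept={1}.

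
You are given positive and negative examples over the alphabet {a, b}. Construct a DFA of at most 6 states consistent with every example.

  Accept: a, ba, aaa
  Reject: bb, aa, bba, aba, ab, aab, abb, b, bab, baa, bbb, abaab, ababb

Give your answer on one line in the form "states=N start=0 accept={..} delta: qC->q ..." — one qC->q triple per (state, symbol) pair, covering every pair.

Fold the examples into a partial DFA from state 0: repeatedly fix the first undefined (state, symbol) met by the shortest-then-alphabetical prefix, trying targets in increasing order and rejecting any under which an Accept and a Reject string meet in one state with the same remainder; add a state when all current targets are rejected. Accepting states are where Accept strings end.
a: 0a undefined. 0a->0: no, a/aa meet in 0. Open state 1: 0a->1.
b: 0b undefined. 0b->0: no, a/bba meet in 1. 0b->1: no, a/b meet in 1. Open state 2: 0b->2.
aa: 1a undefined. 1a->0: ok.
ab: 1b undefined. 1b->0: no, a/aba meet in 1. 1b->1: no, a/ab meet in 1. 1b->2: no, ba/aba meet in 2 with "a" left. Open state 3: 1b->3.
ba: 2a undefined. 2a->0: no, a/baa meet in 1. 2a->1: ok.
bb: 2b undefined. 2b->0: no, a/bba meet in 1. 2b->1: no, a/bb meet in 1. 2b->2: no, a/bba meet in 1. 2b->3: ok.
aba: 3a undefined. 3a->0: ok.
abb: 3b undefined. 3b->0: ok.
All examples now run through 4 states with every (state, symbol) defined. Accept strings end in {1}, Reject strings end in {0,2,3}; accept={1}.

states=4 start=0 accept={1} delta: 0a->1 0b->2 1a->0 1b->3 2a->1 2b->3 3a->0 3b->0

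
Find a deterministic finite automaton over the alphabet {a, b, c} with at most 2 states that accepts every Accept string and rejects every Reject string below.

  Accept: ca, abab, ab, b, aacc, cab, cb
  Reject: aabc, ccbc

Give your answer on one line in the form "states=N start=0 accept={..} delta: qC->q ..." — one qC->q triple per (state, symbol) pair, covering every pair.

states=2 start=0 accept={0} delta: 0a->0 0b->0 0c->1 1a->0 1b->0 1c->0

Fold the examples into a partial DFA from state 0: repeatedly fix the first undefined (state, symbol) met by the shortest-then-alphabetical prefix, trying targets in increasing order and rejecting any under which an Accept and a Reject string meet in one state with the same remainder; add a state when all current targets are rejected. Accepting states are where Accept strings end.
a: 0a undefined. 0a->0: ok.
b: 0b undefined. 0b->0: ok.
c: 0c undefined. 0c->0: no, ca/aabc meet in 0. Open state 1: 0c->1.
ca: 1a undefined. 1a->0: ok.
cb: 1b undefined. 1b->0: ok.
cc: 1c undefined. 1c->0: ok.
All examples now run through 2 states with every (state, symbol) defined. Accept strings end in {0}, Reject strings end in {1}; accept={0}.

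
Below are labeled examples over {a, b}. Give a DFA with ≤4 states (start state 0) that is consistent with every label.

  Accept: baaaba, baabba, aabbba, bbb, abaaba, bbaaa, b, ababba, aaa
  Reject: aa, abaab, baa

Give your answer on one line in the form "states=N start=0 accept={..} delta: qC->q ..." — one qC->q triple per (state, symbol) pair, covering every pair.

Grow the machine one transition at a time. Run the examples from 0; the earliest place one falls off (shortest prefix, ties alphabetical) gets sent to the lowest-numbered state that keeps every Accept/Reject pair distinguishable — a pair clashes when both reach the same state with identical unread suffix — and to a fresh state only if none does.
a: 0a undefined. 0a->0: no, aaa/aa meet in 0. Open state 1: 0a->1.
b: 0b undefined. 0b->0: ok.
aa: 1a undefined. 1a->0: no, bbb/aa meet in 0. 1a->1: no, bbaaa/aa meet in 1. Open state 2: 1a->2.
ab: 1b undefined. 1b->0: ok.
aaa: 2a undefined. 2a->0: ok.
aab: 2b undefined. 2b->0: no, bbb/abaab meet in 0. 2b->1: no, baaaba/abaab meet in 1. 2b->2: ok.
All examples now run through 3 states with every (state, symbol) defined. Accept strings end in {0,1}, Reject strings end in {2}; accept={0,1}.

states=3 start=0 accept={0,1} delta: 0a->1 0b->0 1a->2 1b->0 2a->0 2b->2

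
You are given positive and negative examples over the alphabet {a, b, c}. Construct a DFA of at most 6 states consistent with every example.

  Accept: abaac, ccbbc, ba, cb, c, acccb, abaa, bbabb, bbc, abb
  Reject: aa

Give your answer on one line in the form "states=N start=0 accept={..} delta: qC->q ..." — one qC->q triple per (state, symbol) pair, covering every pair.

states=2 start=0 accept={1} delta: 0a->0 0b->1 0c->1 1a->1 1b->1 1c->1

State merging on the prefix tree: take the shortest (then alphabetical) example prefix whose next move is undefined and point that move at state 0, else 1, else 2, ...; a target is out if some Accept/Reject pair would then sit in one state with the same input left (inseparable). If every existing state is out, open a new one.
a: 0a undefined. 0a->0: ok.
b: 0b undefined. 0b->0: no, ba/aa meet in 0. Open state 1: 0b->1.
c: 0c undefined. 0c->0: no, c/aa meet in 0. 0c->1: ok.
ba: 1a undefined. 1a->0: no, ba/aa meet in 0. 1a->1: ok.
bb: 1b undefined. 1b->0: no, cb/aa meet in 0. 1b->1: ok.
cc: 1c undefined. 1c->0: no, abaac/aa meet in 0. 1c->1: ok.
All examples now run through 2 states with every (state, symbol) defined. Accept strings end in {1}, Reject strings end in {0}; accept={1}.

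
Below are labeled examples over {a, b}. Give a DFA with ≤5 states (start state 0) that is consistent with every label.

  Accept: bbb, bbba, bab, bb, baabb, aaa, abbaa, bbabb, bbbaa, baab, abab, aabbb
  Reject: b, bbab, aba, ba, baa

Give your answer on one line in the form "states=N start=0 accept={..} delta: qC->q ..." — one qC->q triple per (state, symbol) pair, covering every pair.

states=3 start=0 accept={0,2} delta: 0a->0 0b->1 1a->1 1b->2 2a->0 2b->0

State merging on the prefix tree: take the shortest (then alphabetical) example prefix whose next move is undefined and point that move at state 0, else 1, else 2, ...; a target is out if some Accept/Reject pair would then sit in one state with the same input left (inseparable). If every existing state is out, open a new one.
a: 0a undefined. 0a->0: ok.
b: 0b undefined. 0b->0: no, bbb/b meet in 0. Open state 1: 0b->1.
ba: 1a undefined. 1a->0: no, bab/b meet in 1. 1a->1: ok.
bb: 1b undefined. 1b->0: no, bbb/b meet in 1. 1b->1: no, bbb/b meet in 1. Open state 2: 1b->2.
bba: 2a undefined. 2a->0: ok.
bbb: 2b undefined. 2b->0: ok.
All examples now run through 3 states with every (state, symbol) defined. Accept strings end in {0,2}, Reject strings end in {1}; accept={0,2}.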